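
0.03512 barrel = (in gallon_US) 1.475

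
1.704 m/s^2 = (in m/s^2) 1.704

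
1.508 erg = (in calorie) 3.604e-08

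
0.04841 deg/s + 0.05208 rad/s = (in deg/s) 3.032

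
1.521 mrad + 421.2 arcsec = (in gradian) 0.2268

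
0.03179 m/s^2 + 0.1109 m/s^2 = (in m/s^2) 0.1427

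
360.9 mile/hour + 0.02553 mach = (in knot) 330.5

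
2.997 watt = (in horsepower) 0.004019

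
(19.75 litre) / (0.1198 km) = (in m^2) 0.0001649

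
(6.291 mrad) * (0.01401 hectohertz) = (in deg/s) 0.505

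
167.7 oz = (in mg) 4.754e+06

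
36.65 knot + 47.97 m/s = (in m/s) 66.82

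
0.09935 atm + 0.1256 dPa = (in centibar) 10.07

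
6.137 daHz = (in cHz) 6137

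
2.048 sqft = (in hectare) 1.903e-05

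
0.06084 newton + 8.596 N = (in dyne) 8.657e+05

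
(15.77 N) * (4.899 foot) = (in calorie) 5.628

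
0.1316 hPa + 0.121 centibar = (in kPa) 0.1342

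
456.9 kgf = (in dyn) 4.481e+08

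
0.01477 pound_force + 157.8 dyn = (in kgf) 0.00686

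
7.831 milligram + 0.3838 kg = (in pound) 0.8462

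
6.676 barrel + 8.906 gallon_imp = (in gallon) 291.1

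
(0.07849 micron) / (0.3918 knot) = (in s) 3.894e-07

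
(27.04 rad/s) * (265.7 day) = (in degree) 3.557e+10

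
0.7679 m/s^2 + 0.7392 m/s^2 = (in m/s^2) 1.507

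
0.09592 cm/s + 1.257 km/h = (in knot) 0.6806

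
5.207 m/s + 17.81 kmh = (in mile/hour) 22.71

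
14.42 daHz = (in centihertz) 1.442e+04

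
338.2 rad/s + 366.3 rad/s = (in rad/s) 704.5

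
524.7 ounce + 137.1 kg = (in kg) 152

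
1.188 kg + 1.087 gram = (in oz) 41.94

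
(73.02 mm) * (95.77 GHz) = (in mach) 2.054e+07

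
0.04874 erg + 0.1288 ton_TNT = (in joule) 5.389e+08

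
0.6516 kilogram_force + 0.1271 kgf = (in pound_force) 1.717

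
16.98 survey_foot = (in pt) 1.467e+04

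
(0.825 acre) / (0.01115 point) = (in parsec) 2.751e-08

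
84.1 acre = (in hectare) 34.03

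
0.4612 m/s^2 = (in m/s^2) 0.4612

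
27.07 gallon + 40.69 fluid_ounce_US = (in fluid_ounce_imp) 3649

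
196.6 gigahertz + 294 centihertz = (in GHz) 196.6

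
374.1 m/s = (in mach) 1.099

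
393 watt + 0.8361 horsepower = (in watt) 1016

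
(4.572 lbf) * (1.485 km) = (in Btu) 28.62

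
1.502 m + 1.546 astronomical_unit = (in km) 2.313e+08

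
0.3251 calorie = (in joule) 1.36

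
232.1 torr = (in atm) 0.3054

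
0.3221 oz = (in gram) 9.131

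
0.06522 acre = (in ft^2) 2841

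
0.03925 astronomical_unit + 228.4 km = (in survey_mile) 3.649e+06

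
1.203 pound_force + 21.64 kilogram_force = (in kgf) 22.19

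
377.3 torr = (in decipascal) 5.03e+05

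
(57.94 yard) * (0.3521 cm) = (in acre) 4.61e-05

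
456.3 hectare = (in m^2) 4.563e+06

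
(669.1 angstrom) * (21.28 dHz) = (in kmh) 5.126e-07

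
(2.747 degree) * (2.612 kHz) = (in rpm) 1196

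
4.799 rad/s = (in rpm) 45.83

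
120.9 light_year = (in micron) 1.144e+24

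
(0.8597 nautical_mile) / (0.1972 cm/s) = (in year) 0.0256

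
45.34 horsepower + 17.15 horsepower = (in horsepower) 62.49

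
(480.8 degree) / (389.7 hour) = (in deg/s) 0.0003427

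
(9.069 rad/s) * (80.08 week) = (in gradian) 2.796e+10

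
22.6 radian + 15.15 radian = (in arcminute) 1.298e+05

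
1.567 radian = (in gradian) 99.76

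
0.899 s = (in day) 1.041e-05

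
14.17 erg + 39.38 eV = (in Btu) 1.343e-09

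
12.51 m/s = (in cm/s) 1251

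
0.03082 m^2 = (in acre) 7.616e-06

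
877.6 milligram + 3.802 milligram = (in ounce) 0.03109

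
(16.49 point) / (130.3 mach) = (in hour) 3.642e-11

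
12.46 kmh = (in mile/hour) 7.742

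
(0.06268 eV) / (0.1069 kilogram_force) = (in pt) 2.715e-17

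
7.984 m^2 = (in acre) 0.001973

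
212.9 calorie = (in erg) 8.908e+09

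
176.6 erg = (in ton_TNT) 4.221e-15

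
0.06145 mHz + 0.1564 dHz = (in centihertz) 1.57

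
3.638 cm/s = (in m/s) 0.03638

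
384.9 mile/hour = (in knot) 334.5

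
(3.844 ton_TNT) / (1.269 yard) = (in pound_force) 3.116e+09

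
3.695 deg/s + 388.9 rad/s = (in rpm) 3714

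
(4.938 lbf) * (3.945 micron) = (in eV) 5.408e+14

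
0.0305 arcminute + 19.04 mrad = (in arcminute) 65.49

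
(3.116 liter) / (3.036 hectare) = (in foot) 3.367e-07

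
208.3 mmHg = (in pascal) 2.777e+04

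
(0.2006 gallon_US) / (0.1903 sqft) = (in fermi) 4.295e+13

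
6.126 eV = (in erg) 9.815e-12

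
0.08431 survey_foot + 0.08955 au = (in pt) 3.797e+13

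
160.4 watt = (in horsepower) 0.2151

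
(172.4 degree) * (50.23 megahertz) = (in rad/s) 1.511e+08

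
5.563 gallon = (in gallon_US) 5.563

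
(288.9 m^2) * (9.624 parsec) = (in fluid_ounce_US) 2.901e+24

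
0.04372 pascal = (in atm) 4.315e-07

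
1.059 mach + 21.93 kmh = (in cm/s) 3.667e+04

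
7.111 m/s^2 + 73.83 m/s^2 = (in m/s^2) 80.94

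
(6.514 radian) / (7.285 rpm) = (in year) 2.708e-07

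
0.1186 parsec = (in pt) 1.037e+19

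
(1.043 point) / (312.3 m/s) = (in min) 1.964e-08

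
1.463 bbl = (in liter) 232.6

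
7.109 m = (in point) 2.015e+04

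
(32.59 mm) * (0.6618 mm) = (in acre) 5.33e-09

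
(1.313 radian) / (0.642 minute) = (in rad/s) 0.03409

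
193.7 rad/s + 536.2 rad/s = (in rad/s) 729.9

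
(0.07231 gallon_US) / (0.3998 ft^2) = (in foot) 0.02418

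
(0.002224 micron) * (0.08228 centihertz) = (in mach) 5.374e-15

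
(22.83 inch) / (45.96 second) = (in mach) 3.705e-05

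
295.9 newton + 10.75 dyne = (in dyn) 2.959e+07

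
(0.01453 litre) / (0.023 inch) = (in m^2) 0.02487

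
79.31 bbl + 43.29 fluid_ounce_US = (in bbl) 79.32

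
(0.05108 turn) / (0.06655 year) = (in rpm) 1.46e-06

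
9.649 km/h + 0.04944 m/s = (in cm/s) 273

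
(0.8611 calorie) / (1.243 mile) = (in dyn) 180.1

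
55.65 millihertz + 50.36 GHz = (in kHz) 5.036e+07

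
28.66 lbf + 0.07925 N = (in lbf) 28.68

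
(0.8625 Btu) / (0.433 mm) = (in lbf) 4.725e+05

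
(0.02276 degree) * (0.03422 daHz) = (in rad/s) 0.0001359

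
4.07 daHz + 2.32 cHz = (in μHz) 4.072e+07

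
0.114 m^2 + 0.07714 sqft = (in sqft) 1.304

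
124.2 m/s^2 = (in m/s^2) 124.2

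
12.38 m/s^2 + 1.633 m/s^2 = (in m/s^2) 14.01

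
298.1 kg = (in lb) 657.2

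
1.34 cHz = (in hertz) 0.0134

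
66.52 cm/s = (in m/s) 0.6652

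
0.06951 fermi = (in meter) 6.951e-17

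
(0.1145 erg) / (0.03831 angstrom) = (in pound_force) 671.9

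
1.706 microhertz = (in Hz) 1.706e-06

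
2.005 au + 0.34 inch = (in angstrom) 2.999e+21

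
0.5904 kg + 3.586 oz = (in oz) 24.41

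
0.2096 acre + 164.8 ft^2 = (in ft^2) 9295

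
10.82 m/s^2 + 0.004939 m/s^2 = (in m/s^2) 10.82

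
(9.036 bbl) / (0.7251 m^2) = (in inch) 78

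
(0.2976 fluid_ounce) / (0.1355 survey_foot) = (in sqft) 0.002294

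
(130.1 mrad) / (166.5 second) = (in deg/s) 0.04477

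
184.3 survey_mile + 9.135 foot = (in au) 1.983e-06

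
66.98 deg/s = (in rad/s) 1.169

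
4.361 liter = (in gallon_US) 1.152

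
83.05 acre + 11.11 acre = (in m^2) 3.811e+05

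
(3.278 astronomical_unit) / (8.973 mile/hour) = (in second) 1.223e+11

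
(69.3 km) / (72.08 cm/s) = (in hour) 26.71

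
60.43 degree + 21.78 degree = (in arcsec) 2.96e+05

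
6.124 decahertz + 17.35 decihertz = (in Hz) 62.97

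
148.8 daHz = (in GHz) 1.488e-06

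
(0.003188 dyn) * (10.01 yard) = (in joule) 2.918e-07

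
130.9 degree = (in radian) 2.285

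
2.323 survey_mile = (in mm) 3.739e+06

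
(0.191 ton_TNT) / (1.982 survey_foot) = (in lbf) 2.974e+08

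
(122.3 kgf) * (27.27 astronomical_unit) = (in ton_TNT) 1.169e+06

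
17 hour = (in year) 0.001941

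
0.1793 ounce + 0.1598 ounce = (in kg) 0.009613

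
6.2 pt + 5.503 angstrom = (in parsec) 7.088e-20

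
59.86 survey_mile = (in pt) 2.731e+08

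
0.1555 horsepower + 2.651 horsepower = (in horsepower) 2.806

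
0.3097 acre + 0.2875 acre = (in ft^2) 2.601e+04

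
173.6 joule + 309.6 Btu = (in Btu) 309.8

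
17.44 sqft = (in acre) 0.0004004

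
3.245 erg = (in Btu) 3.076e-10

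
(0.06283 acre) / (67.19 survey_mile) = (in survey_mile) 1.461e-06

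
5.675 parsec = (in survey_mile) 1.088e+14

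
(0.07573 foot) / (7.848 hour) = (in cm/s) 8.17e-05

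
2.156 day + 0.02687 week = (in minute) 3375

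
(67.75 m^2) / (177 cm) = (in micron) 3.828e+07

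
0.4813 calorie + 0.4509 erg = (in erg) 2.014e+07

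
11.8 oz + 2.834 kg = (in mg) 3.169e+06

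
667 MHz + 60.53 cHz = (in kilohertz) 6.67e+05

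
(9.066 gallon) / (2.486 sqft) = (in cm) 14.86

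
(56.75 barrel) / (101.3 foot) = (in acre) 7.221e-05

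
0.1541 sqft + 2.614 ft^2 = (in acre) 6.355e-05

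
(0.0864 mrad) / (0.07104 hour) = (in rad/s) 3.378e-07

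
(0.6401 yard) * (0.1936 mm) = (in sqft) 0.00122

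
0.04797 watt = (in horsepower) 6.433e-05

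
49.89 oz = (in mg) 1.414e+06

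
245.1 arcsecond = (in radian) 0.001188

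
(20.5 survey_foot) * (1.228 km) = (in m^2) 7673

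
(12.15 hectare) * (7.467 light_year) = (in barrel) 5.399e+22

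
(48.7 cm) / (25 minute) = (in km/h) 0.001169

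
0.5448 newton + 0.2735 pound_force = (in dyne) 1.761e+05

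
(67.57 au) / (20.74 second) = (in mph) 1.09e+12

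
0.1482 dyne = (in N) 1.482e-06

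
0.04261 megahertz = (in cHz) 4.261e+06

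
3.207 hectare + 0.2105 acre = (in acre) 8.135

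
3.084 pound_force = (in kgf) 1.399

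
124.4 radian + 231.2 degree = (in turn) 20.44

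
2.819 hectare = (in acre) 6.966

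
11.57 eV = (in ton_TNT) 4.43e-28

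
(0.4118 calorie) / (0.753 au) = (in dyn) 1.53e-06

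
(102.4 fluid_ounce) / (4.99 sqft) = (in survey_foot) 0.02143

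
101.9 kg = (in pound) 224.7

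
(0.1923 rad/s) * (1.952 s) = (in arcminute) 1290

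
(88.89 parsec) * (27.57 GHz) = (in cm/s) 7.562e+30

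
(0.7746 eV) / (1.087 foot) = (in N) 3.746e-19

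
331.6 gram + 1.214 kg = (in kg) 1.546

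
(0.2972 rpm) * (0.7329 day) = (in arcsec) 4.065e+08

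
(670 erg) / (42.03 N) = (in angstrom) 1.594e+04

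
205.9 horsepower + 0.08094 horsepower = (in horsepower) 206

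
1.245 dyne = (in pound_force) 2.799e-06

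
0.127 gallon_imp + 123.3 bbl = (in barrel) 123.3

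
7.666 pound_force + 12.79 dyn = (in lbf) 7.666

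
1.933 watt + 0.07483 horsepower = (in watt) 57.73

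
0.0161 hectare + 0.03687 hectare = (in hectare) 0.05297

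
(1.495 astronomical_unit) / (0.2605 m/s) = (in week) 1.42e+06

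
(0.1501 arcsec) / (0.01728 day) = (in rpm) 4.654e-09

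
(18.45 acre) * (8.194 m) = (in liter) 6.118e+08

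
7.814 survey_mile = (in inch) 4.951e+05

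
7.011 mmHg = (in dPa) 9347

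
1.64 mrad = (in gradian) 0.1044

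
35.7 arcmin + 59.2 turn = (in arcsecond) 7.673e+07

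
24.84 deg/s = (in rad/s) 0.4335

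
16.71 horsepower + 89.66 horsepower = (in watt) 7.932e+04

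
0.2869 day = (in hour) 6.886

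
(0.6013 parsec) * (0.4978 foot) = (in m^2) 2.815e+15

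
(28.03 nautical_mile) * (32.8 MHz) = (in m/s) 1.703e+12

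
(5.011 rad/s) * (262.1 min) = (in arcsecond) 1.625e+10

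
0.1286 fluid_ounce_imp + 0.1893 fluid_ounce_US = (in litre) 0.009252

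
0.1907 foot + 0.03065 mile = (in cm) 4938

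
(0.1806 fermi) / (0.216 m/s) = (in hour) 2.323e-19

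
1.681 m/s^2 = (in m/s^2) 1.681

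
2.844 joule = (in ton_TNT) 6.797e-10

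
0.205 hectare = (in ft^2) 2.207e+04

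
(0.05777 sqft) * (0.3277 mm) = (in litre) 0.001759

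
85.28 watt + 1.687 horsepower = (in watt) 1343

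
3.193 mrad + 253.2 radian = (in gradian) 1.612e+04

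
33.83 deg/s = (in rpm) 5.638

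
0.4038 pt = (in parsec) 4.617e-21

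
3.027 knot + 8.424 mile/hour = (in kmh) 19.16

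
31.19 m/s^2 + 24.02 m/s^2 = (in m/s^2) 55.21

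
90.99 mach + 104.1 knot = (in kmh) 1.117e+05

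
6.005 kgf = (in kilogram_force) 6.005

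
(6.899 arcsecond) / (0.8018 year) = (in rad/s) 1.323e-12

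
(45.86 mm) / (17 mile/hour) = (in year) 1.914e-10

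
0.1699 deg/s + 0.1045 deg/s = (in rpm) 0.04573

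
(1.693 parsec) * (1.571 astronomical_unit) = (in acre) 3.034e+24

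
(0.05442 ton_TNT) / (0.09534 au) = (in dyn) 1596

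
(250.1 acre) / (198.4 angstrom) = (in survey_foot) 1.674e+14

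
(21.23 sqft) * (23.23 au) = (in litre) 6.854e+15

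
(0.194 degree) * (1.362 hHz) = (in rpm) 4.404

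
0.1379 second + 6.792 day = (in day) 6.792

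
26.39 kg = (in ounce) 930.9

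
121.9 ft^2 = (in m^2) 11.32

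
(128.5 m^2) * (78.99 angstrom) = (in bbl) 6.384e-06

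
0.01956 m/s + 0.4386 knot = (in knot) 0.4766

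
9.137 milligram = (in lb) 2.014e-05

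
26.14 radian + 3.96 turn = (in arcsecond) 1.052e+07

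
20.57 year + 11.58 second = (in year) 20.57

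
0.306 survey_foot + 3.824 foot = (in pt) 3568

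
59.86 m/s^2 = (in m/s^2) 59.86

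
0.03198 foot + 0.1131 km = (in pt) 3.206e+05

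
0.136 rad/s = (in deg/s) 7.792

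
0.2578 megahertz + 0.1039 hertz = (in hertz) 2.578e+05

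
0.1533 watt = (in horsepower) 0.0002056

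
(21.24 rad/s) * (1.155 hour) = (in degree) 5.06e+06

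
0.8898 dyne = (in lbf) 2e-06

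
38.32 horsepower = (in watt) 2.858e+04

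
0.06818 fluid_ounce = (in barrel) 1.268e-05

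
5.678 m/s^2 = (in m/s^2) 5.678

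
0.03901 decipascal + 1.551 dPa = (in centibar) 0.000159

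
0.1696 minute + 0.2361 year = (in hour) 2068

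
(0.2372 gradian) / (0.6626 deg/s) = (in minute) 0.00537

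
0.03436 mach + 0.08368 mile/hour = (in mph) 26.25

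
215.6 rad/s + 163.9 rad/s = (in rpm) 3624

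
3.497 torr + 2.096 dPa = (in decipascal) 4664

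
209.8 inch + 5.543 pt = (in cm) 533.1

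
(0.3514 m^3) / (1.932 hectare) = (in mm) 0.01819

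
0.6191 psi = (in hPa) 42.69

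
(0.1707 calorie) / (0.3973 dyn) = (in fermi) 1.798e+20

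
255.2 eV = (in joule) 4.089e-17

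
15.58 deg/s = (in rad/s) 0.2719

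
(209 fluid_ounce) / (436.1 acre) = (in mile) 2.176e-12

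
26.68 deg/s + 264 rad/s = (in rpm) 2525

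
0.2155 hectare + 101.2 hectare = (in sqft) 1.092e+07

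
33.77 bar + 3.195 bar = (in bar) 36.97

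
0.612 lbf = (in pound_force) 0.612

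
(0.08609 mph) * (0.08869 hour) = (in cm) 1229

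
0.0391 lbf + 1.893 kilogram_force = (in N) 18.74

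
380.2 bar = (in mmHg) 2.852e+05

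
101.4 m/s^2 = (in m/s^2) 101.4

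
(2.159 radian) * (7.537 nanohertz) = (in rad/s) 1.627e-08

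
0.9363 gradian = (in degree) 0.8427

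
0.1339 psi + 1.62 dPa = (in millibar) 9.234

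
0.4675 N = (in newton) 0.4675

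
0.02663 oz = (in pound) 0.001664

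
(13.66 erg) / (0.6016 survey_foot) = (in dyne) 0.7449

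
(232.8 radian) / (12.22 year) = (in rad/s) 6.041e-07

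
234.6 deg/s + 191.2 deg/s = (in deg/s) 425.8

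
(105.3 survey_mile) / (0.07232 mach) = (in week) 0.01138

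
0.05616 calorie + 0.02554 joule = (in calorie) 0.06226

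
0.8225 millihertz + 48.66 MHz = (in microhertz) 4.866e+13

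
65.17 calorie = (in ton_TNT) 6.517e-08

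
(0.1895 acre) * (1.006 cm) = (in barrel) 48.52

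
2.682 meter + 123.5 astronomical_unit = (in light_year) 0.001953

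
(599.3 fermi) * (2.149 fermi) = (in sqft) 1.386e-26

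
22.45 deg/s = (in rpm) 3.742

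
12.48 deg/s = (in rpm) 2.08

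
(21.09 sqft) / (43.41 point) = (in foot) 419.8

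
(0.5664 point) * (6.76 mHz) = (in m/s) 1.351e-06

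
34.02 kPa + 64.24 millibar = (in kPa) 40.44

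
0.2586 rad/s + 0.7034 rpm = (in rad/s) 0.3323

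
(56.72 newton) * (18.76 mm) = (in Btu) 0.001009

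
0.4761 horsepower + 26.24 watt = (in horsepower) 0.5113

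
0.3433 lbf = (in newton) 1.527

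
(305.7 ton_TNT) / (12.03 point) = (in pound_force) 6.775e+13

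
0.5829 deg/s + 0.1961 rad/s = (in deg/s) 11.82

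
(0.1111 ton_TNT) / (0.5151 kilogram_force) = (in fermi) 9.202e+22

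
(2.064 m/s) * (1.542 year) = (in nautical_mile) 5.42e+04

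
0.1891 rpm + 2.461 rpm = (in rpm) 2.65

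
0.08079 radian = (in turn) 0.01286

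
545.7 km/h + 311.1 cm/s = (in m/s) 154.7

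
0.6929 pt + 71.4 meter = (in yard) 78.08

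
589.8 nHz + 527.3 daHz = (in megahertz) 0.005273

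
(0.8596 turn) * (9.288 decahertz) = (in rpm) 4790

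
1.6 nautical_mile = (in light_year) 3.132e-13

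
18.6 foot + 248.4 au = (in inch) 1.463e+15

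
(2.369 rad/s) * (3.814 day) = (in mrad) 7.807e+08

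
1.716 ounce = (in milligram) 4.865e+04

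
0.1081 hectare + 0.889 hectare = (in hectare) 0.9971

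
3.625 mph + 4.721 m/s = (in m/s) 6.342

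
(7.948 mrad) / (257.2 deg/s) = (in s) 0.001771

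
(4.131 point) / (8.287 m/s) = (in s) 0.0001759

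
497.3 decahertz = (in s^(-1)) 4973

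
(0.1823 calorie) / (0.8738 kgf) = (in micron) 8.901e+04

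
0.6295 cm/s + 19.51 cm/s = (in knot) 0.3915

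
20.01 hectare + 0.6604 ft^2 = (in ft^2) 2.154e+06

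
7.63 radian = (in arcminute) 2.623e+04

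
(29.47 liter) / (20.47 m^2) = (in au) 9.624e-15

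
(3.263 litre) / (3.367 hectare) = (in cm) 9.691e-06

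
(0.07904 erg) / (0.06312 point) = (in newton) 0.000355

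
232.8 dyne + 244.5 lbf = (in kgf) 110.9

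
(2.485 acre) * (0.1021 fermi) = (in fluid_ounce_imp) 3.614e-08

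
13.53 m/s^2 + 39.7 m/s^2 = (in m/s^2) 53.23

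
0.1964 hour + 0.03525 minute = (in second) 709.2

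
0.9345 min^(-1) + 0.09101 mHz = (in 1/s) 0.01567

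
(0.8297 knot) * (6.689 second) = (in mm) 2855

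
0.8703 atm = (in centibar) 88.18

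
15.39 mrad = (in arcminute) 52.91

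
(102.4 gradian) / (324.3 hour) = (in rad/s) 1.378e-06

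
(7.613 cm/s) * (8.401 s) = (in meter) 0.6396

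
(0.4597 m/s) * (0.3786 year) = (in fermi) 5.489e+21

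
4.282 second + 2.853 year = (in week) 148.8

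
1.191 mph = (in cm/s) 53.24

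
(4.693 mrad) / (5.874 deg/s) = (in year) 1.452e-09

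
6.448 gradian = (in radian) 0.1013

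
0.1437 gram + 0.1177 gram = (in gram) 0.2614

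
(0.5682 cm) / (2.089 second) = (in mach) 7.988e-06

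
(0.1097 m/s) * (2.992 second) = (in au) 2.194e-12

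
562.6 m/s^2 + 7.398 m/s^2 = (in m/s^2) 570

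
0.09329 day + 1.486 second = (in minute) 134.4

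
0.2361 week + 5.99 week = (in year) 0.1194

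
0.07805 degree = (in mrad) 1.362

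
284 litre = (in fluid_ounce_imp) 9995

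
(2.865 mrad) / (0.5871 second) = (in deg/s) 0.2796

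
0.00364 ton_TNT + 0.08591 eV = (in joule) 1.523e+07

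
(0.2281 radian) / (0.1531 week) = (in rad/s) 2.463e-06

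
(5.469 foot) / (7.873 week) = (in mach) 1.028e-09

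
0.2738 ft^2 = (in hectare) 2.544e-06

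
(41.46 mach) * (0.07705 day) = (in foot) 3.083e+08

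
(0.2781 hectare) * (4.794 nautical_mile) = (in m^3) 2.469e+07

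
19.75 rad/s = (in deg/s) 1132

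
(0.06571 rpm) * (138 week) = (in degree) 3.291e+07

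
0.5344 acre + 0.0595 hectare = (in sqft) 2.968e+04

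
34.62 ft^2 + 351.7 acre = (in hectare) 142.3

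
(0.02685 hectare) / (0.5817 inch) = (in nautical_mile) 9.812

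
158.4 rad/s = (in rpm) 1513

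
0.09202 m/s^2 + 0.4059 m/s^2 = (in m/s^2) 0.4979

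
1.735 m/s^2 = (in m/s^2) 1.735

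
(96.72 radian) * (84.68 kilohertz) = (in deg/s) 4.693e+08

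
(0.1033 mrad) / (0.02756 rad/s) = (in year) 1.189e-10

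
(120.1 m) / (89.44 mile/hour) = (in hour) 0.0008344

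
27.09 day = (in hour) 650.2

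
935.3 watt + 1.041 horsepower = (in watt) 1712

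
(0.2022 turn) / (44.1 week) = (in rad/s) 4.763e-08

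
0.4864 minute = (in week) 4.825e-05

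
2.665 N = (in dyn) 2.665e+05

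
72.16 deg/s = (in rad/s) 1.259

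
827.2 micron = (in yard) 0.0009046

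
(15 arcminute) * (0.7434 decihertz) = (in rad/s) 0.0003244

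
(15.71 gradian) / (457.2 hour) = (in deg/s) 8.59e-06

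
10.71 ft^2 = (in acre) 0.0002459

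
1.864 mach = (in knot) 1234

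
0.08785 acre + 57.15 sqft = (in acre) 0.08916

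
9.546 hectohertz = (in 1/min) 5.728e+04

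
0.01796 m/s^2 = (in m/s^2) 0.01796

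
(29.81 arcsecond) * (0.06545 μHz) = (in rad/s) 9.459e-12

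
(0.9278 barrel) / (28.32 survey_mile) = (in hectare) 3.236e-10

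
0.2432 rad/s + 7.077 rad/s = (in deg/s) 419.4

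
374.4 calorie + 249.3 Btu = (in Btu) 250.8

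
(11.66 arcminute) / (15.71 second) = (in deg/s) 0.01237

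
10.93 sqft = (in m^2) 1.015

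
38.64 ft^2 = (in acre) 0.0008871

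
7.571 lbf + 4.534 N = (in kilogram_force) 3.896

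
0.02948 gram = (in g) 0.02948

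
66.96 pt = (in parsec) 7.655e-19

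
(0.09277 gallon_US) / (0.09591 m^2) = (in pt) 10.38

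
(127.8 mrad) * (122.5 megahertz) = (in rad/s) 1.566e+07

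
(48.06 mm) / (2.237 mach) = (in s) 6.31e-05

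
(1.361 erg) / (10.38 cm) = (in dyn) 0.1311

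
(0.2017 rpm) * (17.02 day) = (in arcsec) 6.407e+09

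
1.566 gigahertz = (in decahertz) 1.566e+08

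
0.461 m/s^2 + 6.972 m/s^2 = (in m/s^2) 7.433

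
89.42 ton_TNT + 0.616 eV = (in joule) 3.741e+11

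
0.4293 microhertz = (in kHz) 4.293e-10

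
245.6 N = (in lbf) 55.21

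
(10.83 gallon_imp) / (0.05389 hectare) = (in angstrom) 9.136e+05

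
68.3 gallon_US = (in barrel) 1.626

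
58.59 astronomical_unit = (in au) 58.59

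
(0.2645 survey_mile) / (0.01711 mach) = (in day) 0.0008457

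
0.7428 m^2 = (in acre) 0.0001835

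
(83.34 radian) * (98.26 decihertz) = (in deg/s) 4.692e+04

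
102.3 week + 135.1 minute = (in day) 716.2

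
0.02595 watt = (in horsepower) 3.48e-05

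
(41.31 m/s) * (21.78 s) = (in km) 0.8997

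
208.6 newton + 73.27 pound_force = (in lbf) 120.2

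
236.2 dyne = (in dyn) 236.2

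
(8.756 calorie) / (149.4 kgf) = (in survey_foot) 0.08204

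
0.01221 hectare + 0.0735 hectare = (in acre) 0.2118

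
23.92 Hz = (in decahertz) 2.392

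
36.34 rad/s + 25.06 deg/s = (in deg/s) 2107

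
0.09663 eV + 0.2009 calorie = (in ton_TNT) 2.009e-10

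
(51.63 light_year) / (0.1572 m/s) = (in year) 9.853e+10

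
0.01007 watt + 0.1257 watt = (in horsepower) 0.0001821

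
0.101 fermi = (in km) 1.01e-19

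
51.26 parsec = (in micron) 1.582e+24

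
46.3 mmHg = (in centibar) 6.173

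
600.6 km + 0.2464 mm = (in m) 6.006e+05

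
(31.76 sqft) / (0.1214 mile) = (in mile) 9.384e-06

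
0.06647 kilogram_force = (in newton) 0.6518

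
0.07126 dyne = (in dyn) 0.07126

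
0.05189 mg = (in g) 5.189e-05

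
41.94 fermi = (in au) 2.804e-25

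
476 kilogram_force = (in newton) 4668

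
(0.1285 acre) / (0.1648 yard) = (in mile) 2.144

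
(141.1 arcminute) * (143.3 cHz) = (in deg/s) 3.37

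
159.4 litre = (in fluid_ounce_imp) 5610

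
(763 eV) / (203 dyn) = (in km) 6.022e-17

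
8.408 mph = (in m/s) 3.759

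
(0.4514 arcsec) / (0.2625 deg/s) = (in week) 7.898e-10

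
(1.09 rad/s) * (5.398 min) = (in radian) 353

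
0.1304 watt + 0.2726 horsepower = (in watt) 203.4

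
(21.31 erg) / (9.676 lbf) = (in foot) 1.624e-07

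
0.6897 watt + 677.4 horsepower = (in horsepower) 677.4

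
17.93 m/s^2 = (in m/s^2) 17.93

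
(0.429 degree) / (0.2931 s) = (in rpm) 0.2439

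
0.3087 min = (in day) 0.0002144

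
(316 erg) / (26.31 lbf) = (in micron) 0.27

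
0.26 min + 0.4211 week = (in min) 4245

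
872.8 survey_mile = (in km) 1405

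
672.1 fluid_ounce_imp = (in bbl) 0.1201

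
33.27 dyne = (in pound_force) 7.479e-05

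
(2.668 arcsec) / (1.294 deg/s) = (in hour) 1.591e-07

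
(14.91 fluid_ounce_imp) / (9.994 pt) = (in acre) 2.969e-05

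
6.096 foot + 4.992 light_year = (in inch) 1.859e+18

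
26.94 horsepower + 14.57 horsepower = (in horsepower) 41.51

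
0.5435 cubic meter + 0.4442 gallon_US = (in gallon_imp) 119.9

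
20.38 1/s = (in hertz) 20.38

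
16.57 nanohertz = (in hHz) 1.657e-10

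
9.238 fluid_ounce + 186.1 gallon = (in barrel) 4.433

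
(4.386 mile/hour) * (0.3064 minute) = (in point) 1.022e+05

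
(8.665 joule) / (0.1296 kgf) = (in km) 0.006818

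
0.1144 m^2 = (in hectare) 1.144e-05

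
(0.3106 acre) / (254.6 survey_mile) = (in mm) 3.068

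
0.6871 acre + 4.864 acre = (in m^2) 2.246e+04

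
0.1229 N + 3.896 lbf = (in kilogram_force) 1.78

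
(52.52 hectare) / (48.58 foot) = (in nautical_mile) 19.15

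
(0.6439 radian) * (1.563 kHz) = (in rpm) 9611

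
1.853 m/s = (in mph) 4.145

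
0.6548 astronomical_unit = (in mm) 9.796e+13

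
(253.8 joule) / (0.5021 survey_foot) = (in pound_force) 372.8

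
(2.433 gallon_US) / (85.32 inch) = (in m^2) 0.00425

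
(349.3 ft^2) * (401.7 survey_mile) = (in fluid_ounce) 7.094e+11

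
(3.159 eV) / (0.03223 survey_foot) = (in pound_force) 1.158e-17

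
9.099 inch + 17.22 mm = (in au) 1.66e-12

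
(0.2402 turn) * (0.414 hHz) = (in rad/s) 62.48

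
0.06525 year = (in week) 3.402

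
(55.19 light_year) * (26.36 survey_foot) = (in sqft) 4.516e+19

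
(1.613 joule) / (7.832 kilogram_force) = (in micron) 2.1e+04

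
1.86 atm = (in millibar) 1885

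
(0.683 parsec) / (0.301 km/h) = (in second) 2.521e+17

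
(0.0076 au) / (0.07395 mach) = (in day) 522.6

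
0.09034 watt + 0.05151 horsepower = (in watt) 38.5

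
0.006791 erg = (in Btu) 6.437e-13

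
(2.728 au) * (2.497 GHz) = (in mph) 2.28e+21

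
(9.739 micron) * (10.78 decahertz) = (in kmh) 0.00378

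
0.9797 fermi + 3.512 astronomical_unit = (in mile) 3.265e+08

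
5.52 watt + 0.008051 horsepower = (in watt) 11.52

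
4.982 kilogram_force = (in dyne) 4.886e+06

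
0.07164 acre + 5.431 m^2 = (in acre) 0.07298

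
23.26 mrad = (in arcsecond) 4798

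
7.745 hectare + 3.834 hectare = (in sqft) 1.246e+06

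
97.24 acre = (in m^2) 3.935e+05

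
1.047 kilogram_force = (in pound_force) 2.308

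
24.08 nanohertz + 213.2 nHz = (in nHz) 237.3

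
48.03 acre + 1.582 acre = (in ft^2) 2.161e+06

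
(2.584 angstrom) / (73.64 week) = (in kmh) 2.089e-17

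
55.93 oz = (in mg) 1.586e+06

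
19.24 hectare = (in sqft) 2.071e+06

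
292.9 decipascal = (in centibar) 0.02929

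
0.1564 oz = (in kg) 0.004434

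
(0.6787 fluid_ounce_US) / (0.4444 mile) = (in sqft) 3.021e-07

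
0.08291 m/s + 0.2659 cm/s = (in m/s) 0.08557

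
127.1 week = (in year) 2.438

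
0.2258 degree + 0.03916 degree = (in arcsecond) 953.9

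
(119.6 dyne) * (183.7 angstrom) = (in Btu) 2.082e-14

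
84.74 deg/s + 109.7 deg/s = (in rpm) 32.41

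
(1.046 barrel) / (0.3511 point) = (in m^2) 1343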